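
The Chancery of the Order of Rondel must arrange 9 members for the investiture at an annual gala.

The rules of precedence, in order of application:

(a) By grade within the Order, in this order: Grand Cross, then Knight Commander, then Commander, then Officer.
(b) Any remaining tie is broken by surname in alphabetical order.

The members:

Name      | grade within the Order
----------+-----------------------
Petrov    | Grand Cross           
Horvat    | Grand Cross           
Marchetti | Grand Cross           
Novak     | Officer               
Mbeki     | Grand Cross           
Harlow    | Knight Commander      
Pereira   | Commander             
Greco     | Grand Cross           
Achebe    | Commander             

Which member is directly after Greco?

By grade within the Order: Greco, Horvat, Marchetti, Mbeki and Petrov (Grand Cross); then Harlow (Knight Commander); then Achebe and Pereira (Commander); then Novak (Officer).
Among Greco, Horvat, Marchetti, Mbeki and Petrov, alphabetically by surname: Greco before Horvat before Marchetti before Mbeki before Petrov.
Among Achebe and Pereira, alphabetically by surname: Achebe before Pereira.
Order: Greco, Horvat, Marchetti, Mbeki, Petrov, Harlow, Achebe, Pereira, Novak.

Horvat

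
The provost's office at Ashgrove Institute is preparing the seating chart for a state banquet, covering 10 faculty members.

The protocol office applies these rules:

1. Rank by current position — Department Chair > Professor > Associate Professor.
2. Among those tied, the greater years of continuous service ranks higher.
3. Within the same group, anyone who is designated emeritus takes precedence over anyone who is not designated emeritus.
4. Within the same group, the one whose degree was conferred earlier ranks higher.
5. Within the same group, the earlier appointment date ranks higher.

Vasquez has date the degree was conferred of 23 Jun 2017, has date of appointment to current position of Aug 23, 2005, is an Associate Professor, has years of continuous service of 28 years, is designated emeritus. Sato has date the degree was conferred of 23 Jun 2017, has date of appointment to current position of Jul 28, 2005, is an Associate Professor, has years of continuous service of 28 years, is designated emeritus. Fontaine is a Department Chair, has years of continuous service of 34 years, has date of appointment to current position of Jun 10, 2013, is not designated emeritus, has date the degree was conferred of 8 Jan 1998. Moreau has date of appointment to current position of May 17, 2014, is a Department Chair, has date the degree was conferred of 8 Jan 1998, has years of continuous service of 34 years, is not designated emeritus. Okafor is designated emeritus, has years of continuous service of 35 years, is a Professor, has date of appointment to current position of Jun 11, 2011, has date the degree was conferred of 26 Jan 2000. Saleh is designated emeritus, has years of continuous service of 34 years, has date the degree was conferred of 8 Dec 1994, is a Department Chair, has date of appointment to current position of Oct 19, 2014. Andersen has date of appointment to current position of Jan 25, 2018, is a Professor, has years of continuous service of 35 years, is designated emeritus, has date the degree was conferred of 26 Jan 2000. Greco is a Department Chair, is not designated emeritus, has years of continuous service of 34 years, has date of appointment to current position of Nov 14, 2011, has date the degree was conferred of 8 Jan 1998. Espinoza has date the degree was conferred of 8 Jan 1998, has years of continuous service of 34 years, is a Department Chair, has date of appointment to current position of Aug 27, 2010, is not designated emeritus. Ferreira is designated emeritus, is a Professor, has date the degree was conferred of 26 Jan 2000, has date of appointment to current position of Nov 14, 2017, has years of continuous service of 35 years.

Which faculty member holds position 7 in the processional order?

Ferreira

By current position: Saleh, Espinoza, Greco, Fontaine and Moreau (Department Chair); then Okafor, Ferreira and Andersen (Professor); then Sato and Vasquez (Associate Professor).
Saleh, Espinoza, Greco, Fontaine and Moreau all have years of continuous service 34 years, so the next rule applies.
Among Saleh, Espinoza, Greco, Fontaine and Moreau, designated emeritus before not designated emeritus: Saleh (designated emeritus) before Espinoza, Greco, Fontaine and Moreau (not designated emeritus).
Espinoza, Greco, Fontaine and Moreau all have date the degree was conferred 8 Jan 1998, so the next rule applies.
Among Espinoza, Greco, Fontaine and Moreau, by date of appointment to current position (earlier first): Espinoza (Aug 27, 2010) before Greco (Nov 14, 2011) before Fontaine (Jun 10, 2013) before Moreau (May 17, 2014).
Okafor, Ferreira and Andersen all have years of continuous service 35 years, so the next rule applies.
Okafor, Ferreira and Andersen are each designated emeritus, so the next rule applies.
Okafor, Ferreira and Andersen all have date the degree was conferred 26 Jan 2000, so the next rule applies.
Among Okafor, Ferreira and Andersen, by date of appointment to current position (earlier first): Okafor (Jun 11, 2011) before Ferreira (Nov 14, 2017) before Andersen (Jan 25, 2018).
Sato and Vasquez both have years of continuous service 28 years, so the next rule applies.
Sato and Vasquez are each designated emeritus, so the next rule applies.
Sato and Vasquez both have date the degree was conferred 23 Jun 2017, so the next rule applies.
Among Sato and Vasquez, by date of appointment to current position (earlier first): Sato (Jul 28, 2005) before Vasquez (Aug 23, 2005).
Order: Saleh, Espinoza, Greco, Fontaine, Moreau, Okafor, Ferreira, Andersen, Sato, Vasquez.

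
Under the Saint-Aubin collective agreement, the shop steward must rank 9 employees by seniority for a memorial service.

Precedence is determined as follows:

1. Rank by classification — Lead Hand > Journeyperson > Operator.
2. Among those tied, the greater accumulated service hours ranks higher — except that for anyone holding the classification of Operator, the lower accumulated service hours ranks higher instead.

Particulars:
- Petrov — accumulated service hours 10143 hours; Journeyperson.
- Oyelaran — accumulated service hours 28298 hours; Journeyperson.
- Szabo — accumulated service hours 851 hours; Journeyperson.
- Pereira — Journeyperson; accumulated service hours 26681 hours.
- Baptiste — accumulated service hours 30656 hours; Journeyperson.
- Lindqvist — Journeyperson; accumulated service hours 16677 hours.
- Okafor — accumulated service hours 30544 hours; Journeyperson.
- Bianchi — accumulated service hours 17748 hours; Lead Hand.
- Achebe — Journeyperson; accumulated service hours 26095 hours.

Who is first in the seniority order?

Bianchi

By classification: Bianchi (Lead Hand); then Baptiste, Okafor, Oyelaran, Pereira, Achebe, Lindqvist, Petrov and Szabo (Journeyperson).
Among Baptiste, Okafor, Oyelaran, Pereira, Achebe, Lindqvist, Petrov and Szabo, by accumulated service hours (higher first): Baptiste (30656 hours) before Okafor (30544 hours) before Oyelaran (28298 hours) before Pereira (26681 hours) before Achebe (26095 hours) before Lindqvist (16677 hours) before Petrov (10143 hours) before Szabo (851 hours).
Order: Bianchi, Baptiste, Okafor, Oyelaran, Pereira, Achebe, Lindqvist, Petrov, Szabo.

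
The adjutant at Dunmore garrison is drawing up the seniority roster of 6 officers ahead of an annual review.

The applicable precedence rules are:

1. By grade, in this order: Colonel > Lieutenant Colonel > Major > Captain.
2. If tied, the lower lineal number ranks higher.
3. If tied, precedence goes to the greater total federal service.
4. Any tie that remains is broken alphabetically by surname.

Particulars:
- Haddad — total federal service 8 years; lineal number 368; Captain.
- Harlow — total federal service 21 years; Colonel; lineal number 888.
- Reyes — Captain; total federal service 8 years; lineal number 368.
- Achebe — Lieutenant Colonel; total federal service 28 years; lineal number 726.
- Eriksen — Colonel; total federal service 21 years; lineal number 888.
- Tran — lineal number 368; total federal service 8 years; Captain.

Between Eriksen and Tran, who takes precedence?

By grade: Eriksen and Harlow (Colonel); then Achebe (Lieutenant Colonel); then Haddad, Reyes and Tran (Captain).
Eriksen and Harlow both have lineal number 888, so the next rule applies.
Eriksen and Harlow both have total federal service 21 years, so the next rule applies.
Among Eriksen and Harlow, alphabetically by surname: Eriksen before Harlow.
Haddad, Reyes and Tran all have lineal number 368, so the next rule applies.
Haddad, Reyes and Tran all have total federal service 8 years, so the next rule applies.
Among Haddad, Reyes and Tran, alphabetically by surname: Haddad before Reyes before Tran.
So Eriksen takes precedence.

Eriksen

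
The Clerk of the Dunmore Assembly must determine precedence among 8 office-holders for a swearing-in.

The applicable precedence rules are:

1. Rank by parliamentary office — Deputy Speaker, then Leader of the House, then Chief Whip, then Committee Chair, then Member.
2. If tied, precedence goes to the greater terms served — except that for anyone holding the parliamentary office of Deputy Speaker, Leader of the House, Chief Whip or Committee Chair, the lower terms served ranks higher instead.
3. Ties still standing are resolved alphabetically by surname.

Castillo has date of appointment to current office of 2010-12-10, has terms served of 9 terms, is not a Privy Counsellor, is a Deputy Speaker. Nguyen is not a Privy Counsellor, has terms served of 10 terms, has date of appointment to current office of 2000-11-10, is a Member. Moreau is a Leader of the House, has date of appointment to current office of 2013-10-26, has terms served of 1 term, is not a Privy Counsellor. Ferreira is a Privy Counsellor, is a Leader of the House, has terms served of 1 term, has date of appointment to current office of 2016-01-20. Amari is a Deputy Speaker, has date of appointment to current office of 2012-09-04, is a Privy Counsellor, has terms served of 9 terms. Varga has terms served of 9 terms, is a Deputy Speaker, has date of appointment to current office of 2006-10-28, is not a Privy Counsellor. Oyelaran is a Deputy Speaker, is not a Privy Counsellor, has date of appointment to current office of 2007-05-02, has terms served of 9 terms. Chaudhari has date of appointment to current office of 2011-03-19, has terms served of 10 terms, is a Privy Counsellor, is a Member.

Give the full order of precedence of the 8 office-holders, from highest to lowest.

Amari, Castillo, Oyelaran, Varga, Ferreira, Moreau, Chaudhari, Nguyen

By parliamentary office: Amari, Castillo, Oyelaran and Varga (Deputy Speaker); then Ferreira and Moreau (Leader of the House); then Chaudhari and Nguyen (Member).
Amari, Castillo, Oyelaran and Varga all have terms served 9 terms, so the next rule applies.
Among Amari, Castillo, Oyelaran and Varga, alphabetically by surname: Amari before Castillo before Oyelaran before Varga.
Ferreira and Moreau both have terms served 1 term, so the next rule applies.
Among Ferreira and Moreau, alphabetically by surname: Ferreira before Moreau.
Chaudhari and Nguyen both have terms served 10 terms, so the next rule applies.
Among Chaudhari and Nguyen, alphabetically by surname: Chaudhari before Nguyen.
Full order: Amari, Castillo, Oyelaran, Varga, Ferreira, Moreau, Chaudhari, Nguyen.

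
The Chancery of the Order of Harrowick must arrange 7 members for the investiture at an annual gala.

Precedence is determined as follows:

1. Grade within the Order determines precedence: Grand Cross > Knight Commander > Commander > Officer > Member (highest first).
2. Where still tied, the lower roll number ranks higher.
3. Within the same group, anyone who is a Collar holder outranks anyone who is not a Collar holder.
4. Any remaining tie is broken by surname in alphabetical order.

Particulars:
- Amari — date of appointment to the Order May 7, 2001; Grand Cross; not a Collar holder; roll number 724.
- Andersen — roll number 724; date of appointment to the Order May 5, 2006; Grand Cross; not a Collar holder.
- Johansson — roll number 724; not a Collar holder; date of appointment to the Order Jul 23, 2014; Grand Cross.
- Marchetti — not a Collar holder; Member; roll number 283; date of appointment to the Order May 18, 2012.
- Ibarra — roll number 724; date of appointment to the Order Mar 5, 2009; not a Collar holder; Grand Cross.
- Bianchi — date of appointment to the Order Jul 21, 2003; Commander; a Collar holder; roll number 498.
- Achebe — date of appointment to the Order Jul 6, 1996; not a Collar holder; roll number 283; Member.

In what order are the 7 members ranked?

Amari, Andersen, Ibarra, Johansson, Bianchi, Achebe, Marchetti

By grade within the Order: Amari, Andersen, Ibarra and Johansson (Grand Cross); then Bianchi (Commander); then Achebe and Marchetti (Member).
Amari, Andersen, Ibarra and Johansson all have roll number 724, so the next rule applies.
Amari, Andersen, Ibarra and Johansson are each not a Collar holder, so the next rule applies.
Among Amari, Andersen, Ibarra and Johansson, alphabetically by surname: Amari before Andersen before Ibarra before Johansson.
Achebe and Marchetti both have roll number 283, so the next rule applies.
Achebe and Marchetti are each not a Collar holder, so the next rule applies.
Among Achebe and Marchetti, alphabetically by surname: Achebe before Marchetti.
Full order: Amari, Andersen, Ibarra, Johansson, Bianchi, Achebe, Marchetti.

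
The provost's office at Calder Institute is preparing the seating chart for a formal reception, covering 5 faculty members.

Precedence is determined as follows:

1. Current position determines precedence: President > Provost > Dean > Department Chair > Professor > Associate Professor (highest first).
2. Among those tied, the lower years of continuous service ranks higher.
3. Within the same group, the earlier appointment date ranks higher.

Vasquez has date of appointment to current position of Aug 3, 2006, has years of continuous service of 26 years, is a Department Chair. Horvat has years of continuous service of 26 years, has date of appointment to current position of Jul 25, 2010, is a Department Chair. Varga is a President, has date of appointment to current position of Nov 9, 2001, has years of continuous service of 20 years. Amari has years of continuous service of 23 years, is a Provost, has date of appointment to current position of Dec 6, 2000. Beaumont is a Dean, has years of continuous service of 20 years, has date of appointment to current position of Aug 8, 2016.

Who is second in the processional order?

By current position: Varga (President); then Amari (Provost); then Beaumont (Dean); then Vasquez and Horvat (Department Chair).
Vasquez and Horvat both have years of continuous service 26 years, so the next rule applies.
Among Vasquez and Horvat, by date of appointment to current position (earlier first): Vasquez (Aug 3, 2006) before Horvat (Jul 25, 2010).
Order: Varga, Amari, Beaumont, Vasquez, Horvat.

Amari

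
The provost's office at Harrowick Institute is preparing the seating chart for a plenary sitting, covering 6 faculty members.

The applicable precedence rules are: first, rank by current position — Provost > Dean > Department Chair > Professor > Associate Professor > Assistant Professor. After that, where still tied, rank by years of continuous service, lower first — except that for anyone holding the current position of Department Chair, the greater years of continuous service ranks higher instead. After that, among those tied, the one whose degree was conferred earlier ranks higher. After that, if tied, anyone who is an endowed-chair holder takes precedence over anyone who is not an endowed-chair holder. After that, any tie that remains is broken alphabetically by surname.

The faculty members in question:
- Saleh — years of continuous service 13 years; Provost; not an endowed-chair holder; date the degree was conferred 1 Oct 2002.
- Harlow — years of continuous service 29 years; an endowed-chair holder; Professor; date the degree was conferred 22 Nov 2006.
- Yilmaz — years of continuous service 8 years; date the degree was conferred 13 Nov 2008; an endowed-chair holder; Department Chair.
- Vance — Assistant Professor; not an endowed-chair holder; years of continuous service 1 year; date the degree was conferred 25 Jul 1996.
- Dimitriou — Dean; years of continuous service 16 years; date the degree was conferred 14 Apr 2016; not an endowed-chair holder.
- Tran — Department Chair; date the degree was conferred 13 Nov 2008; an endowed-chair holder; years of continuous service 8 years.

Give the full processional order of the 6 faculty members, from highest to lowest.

Saleh, Dimitriou, Tran, Yilmaz, Harlow, Vance

By current position: Saleh (Provost); then Dimitriou (Dean); then Tran and Yilmaz (Department Chair); then Harlow (Professor); then Vance (Assistant Professor).
Tran and Yilmaz both have years of continuous service 8 years, so the next rule applies.
Tran and Yilmaz both have date the degree was conferred 13 Nov 2008, so the next rule applies.
Tran and Yilmaz are each an endowed-chair holder, so the next rule applies.
Among Tran and Yilmaz, alphabetically by surname: Tran before Yilmaz.
Full order: Saleh, Dimitriou, Tran, Yilmaz, Harlow, Vance.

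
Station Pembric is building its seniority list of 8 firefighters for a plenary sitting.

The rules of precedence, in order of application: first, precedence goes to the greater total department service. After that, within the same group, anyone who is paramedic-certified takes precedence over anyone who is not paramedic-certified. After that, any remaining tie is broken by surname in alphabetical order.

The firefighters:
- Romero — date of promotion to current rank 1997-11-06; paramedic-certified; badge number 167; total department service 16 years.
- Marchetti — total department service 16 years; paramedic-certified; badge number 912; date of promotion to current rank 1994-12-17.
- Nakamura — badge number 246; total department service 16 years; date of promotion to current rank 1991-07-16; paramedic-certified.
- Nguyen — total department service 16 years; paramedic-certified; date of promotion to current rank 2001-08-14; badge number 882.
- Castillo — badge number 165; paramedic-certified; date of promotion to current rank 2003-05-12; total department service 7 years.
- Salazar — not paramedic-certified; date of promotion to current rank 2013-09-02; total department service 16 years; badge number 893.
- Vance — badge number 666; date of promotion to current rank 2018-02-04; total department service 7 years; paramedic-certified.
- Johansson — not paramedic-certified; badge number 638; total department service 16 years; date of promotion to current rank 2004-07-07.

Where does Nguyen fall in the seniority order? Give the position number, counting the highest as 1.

3

By total department service (higher first): Marchetti, Nakamura, Nguyen, Romero, Johansson and Salazar (each 16 years); then Castillo and Vance (both 7 years).
Among Marchetti, Nakamura, Nguyen, Romero, Johansson and Salazar, paramedic-certified before not paramedic-certified: Marchetti, Nakamura, Nguyen and Romero (paramedic-certified) before Johansson and Salazar (not paramedic-certified).
Among Marchetti, Nakamura, Nguyen and Romero, alphabetically by surname: Marchetti before Nakamura before Nguyen before Romero.
Among Johansson and Salazar, alphabetically by surname: Johansson before Salazar.
Castillo and Vance are each paramedic-certified, so the next rule applies.
Among Castillo and Vance, alphabetically by surname: Castillo before Vance.
Order: Marchetti, Nakamura, Nguyen, Romero, Johansson, Salazar, Castillo, Vance. So position 3.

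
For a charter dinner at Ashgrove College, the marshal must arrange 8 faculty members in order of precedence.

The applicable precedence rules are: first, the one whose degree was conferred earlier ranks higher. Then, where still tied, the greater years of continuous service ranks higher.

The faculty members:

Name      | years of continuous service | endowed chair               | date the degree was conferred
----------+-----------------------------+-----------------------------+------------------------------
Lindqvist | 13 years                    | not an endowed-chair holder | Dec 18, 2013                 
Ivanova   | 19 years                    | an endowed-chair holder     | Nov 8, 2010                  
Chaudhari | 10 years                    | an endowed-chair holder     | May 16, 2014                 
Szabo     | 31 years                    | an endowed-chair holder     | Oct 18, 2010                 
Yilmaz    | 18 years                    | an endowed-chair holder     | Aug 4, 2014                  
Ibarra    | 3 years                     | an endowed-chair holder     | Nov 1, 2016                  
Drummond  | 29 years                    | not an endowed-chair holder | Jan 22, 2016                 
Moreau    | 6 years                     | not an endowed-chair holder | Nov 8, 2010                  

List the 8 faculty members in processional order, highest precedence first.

By date the degree was conferred (earlier first): Szabo (Oct 18, 2010); then Ivanova and Moreau (both Nov 8, 2010); then Lindqvist (Dec 18, 2013); then Chaudhari (May 16, 2014); then Yilmaz (Aug 4, 2014); then Drummond (Jan 22, 2016); then Ibarra (Nov 1, 2016).
Among Ivanova and Moreau, by years of continuous service (higher first): Ivanova (19 years) before Moreau (6 years).
Full order: Szabo, Ivanova, Moreau, Lindqvist, Chaudhari, Yilmaz, Drummond, Ibarra.

Szabo, Ivanova, Moreau, Lindqvist, Chaudhari, Yilmaz, Drummond, Ibarra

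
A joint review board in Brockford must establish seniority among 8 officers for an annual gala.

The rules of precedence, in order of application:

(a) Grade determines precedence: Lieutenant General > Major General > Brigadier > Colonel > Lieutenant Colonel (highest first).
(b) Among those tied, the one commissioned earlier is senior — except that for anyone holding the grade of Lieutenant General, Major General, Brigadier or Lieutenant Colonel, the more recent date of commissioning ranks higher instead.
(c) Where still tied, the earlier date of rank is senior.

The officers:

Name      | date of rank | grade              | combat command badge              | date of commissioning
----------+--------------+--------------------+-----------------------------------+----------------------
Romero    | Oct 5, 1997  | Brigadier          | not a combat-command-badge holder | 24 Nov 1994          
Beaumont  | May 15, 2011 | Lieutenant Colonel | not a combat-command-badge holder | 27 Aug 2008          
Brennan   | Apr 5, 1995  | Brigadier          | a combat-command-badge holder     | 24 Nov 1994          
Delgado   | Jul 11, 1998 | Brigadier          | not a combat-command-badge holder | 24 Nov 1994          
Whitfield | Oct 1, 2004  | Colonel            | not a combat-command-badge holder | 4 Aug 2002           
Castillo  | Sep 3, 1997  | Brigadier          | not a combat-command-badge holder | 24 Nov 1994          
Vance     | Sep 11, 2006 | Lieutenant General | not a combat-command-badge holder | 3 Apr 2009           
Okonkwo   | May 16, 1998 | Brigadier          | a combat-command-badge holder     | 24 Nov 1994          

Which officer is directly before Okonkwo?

By grade: Vance (Lieutenant General); then Brennan, Castillo, Romero, Okonkwo and Delgado (Brigadier); then Whitfield (Colonel); then Beaumont (Lieutenant Colonel).
Brennan, Castillo, Romero, Okonkwo and Delgado all have date of commissioning 24 Nov 1994, so the next rule applies.
Among Brennan, Castillo, Romero, Okonkwo and Delgado, by date of rank (earlier first): Brennan (Apr 5, 1995) before Castillo (Sep 3, 1997) before Romero (Oct 5, 1997) before Okonkwo (May 16, 1998) before Delgado (Jul 11, 1998).
Order: Vance, Brennan, Castillo, Romero, Okonkwo, Delgado, Whitfield, Beaumont.

Romero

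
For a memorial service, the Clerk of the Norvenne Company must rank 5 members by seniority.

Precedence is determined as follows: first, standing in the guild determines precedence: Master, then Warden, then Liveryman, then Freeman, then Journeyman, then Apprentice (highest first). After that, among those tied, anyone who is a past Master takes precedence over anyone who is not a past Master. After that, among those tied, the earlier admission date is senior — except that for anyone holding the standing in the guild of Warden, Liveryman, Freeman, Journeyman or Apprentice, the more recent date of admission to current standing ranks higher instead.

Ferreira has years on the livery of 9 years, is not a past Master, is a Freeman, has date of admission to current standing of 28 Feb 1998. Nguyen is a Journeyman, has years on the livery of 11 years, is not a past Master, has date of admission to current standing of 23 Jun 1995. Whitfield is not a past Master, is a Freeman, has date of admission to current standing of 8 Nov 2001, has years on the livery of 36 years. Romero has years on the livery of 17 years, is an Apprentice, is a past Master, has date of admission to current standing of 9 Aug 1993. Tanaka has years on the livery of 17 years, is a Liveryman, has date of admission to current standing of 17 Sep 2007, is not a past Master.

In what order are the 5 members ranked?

By standing in the guild: Tanaka (Liveryman); then Whitfield and Ferreira (Freeman); then Nguyen (Journeyman); then Romero (Apprentice).
Whitfield and Ferreira are each not a past Master, so the next rule applies.
Among Whitfield and Ferreira, by date of admission to current standing (later first) (reversed rule for this group): Whitfield (8 Nov 2001) before Ferreira (28 Feb 1998).
Full order: Tanaka, Whitfield, Ferreira, Nguyen, Romero.

Tanaka, Whitfield, Ferreira, Nguyen, Romero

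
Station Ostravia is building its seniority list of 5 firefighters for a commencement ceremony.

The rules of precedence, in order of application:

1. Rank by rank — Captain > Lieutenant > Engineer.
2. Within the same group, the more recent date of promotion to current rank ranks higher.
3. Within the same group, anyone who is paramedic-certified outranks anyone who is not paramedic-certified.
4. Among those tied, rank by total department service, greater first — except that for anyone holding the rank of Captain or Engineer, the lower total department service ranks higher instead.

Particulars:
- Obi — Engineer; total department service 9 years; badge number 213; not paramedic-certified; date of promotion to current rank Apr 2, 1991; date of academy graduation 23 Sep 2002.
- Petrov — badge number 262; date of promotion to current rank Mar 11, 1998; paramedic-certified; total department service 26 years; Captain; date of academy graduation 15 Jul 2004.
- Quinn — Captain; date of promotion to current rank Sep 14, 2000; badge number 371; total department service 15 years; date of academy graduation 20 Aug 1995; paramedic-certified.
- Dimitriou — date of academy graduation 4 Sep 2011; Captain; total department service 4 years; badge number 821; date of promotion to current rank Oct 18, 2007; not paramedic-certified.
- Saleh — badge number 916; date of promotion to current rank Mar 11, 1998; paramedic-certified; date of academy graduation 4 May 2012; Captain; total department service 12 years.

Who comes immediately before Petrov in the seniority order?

By rank: Dimitriou, Quinn, Saleh and Petrov (Captain); then Obi (Engineer).
Among Dimitriou, Quinn, Saleh and Petrov, by date of promotion to current rank (later first): Dimitriou (Oct 18, 2007) before Quinn (Sep 14, 2000) before Saleh and Petrov (Mar 11, 1998).
Saleh and Petrov are each paramedic-certified, so the next rule applies.
Among Saleh and Petrov, by total department service (lower first) (reversed rule for this group): Saleh (12 years) before Petrov (26 years).
Order: Dimitriou, Quinn, Saleh, Petrov, Obi.

Saleh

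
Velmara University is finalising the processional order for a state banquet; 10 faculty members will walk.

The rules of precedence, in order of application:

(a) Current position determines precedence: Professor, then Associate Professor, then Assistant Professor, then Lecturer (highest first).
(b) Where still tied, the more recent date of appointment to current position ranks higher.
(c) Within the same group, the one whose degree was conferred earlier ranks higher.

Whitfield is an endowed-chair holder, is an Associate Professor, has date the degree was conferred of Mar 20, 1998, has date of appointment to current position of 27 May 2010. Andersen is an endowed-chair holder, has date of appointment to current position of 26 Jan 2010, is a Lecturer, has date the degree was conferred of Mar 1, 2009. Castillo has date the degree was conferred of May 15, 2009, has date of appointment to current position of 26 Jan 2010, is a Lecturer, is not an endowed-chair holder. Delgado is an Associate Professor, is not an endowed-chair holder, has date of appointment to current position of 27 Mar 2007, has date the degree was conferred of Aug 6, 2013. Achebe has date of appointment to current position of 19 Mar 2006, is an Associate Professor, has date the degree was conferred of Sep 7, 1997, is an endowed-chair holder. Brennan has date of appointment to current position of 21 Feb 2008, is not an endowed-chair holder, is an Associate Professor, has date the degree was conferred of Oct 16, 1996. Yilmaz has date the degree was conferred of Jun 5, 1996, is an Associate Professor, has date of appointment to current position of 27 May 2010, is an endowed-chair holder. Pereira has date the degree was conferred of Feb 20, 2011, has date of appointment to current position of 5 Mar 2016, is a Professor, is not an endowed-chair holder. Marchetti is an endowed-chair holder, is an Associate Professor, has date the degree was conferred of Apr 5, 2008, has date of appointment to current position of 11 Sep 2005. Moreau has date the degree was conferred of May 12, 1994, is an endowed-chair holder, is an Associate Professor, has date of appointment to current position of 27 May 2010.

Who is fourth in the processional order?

Whitfield

By current position: Pereira (Professor); then Moreau, Yilmaz, Whitfield, Brennan, Delgado, Achebe and Marchetti (Associate Professor); then Andersen and Castillo (Lecturer).
Among Moreau, Yilmaz, Whitfield, Brennan, Delgado, Achebe and Marchetti, by date of appointment to current position (later first): Moreau, Yilmaz and Whitfield (27 May 2010) before Brennan (21 Feb 2008) before Delgado (27 Mar 2007) before Achebe (19 Mar 2006) before Marchetti (11 Sep 2005).
Among Moreau, Yilmaz and Whitfield, by date the degree was conferred (earlier first): Moreau (May 12, 1994) before Yilmaz (Jun 5, 1996) before Whitfield (Mar 20, 1998).
Andersen and Castillo both have date of appointment to current position 26 Jan 2010, so the next rule applies.
Among Andersen and Castillo, by date the degree was conferred (earlier first): Andersen (Mar 1, 2009) before Castillo (May 15, 2009).
Order: Pereira, Moreau, Yilmaz, Whitfield, Brennan, Delgado, Achebe, Marchetti, Andersen, Castillo.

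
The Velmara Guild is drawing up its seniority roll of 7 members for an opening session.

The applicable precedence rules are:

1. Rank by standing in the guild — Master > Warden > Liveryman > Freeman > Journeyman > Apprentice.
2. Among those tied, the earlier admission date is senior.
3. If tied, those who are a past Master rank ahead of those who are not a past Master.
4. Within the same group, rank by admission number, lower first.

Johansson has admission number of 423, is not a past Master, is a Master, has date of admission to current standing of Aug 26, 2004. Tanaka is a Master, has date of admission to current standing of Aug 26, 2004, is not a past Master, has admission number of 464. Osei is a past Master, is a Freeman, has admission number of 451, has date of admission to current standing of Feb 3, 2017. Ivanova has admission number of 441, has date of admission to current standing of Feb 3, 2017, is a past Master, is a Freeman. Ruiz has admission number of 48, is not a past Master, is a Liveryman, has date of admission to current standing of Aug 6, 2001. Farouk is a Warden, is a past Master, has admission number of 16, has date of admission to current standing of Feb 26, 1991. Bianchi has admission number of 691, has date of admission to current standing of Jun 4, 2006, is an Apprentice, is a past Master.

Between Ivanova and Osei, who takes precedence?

Ivanova

By standing in the guild: Johansson and Tanaka (Master); then Farouk (Warden); then Ruiz (Liveryman); then Ivanova and Osei (Freeman); then Bianchi (Apprentice).
Johansson and Tanaka both have date of admission to current standing Aug 26, 2004, so the next rule applies.
Johansson and Tanaka are each not a past Master, so the next rule applies.
Among Johansson and Tanaka, by admission number (lower first): Johansson (423) before Tanaka (464).
Ivanova and Osei both have date of admission to current standing Feb 3, 2017, so the next rule applies.
Ivanova and Osei are each a past Master, so the next rule applies.
Among Ivanova and Osei, by admission number (lower first): Ivanova (441) before Osei (451).
So Ivanova takes precedence.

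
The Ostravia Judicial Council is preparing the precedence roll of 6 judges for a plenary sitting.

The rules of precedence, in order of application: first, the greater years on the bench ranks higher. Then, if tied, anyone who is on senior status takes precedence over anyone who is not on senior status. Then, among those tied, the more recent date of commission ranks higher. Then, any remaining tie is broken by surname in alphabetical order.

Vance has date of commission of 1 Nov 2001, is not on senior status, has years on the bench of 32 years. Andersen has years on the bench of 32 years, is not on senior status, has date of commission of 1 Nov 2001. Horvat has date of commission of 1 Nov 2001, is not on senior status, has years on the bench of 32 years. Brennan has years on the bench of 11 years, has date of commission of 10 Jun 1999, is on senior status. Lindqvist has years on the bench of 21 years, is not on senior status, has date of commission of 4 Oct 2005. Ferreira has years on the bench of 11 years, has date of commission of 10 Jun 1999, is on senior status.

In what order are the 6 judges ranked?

Andersen, Horvat, Vance, Lindqvist, Brennan, Ferreira

By years on the bench (higher first): Andersen, Horvat and Vance (each 32 years); then Lindqvist (21 years); then Brennan and Ferreira (both 11 years).
Andersen, Horvat and Vance are each not on senior status, so the next rule applies.
Andersen, Horvat and Vance all have date of commission 1 Nov 2001, so the next rule applies.
Among Andersen, Horvat and Vance, alphabetically by surname: Andersen before Horvat before Vance.
Brennan and Ferreira are each on senior status, so the next rule applies.
Brennan and Ferreira both have date of commission 10 Jun 1999, so the next rule applies.
Among Brennan and Ferreira, alphabetically by surname: Brennan before Ferreira.
Full order: Andersen, Horvat, Vance, Lindqvist, Brennan, Ferreira.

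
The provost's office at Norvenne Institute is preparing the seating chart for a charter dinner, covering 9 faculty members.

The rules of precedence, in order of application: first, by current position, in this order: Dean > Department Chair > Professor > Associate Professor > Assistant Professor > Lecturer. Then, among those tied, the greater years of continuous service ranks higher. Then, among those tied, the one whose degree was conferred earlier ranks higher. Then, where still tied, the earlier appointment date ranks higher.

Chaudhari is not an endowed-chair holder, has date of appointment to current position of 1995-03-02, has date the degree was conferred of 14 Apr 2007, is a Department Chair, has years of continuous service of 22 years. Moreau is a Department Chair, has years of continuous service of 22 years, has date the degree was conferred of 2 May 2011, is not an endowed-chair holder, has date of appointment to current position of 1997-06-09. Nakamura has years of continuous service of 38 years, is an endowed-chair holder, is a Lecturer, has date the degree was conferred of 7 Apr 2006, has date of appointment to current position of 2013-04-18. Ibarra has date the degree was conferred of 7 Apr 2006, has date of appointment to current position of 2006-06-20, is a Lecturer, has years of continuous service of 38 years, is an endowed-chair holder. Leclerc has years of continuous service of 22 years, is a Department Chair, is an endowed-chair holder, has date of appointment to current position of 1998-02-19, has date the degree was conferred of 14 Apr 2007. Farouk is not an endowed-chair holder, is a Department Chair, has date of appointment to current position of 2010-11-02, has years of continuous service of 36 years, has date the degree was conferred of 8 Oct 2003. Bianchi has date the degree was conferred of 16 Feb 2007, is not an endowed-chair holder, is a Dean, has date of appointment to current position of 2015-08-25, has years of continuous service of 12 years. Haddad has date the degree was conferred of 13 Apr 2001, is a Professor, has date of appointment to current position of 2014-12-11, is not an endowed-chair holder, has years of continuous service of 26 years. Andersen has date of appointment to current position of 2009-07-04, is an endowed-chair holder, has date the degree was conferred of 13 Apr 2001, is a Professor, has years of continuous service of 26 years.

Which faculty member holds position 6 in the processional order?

Andersen

By current position: Bianchi (Dean); then Farouk, Chaudhari, Leclerc and Moreau (Department Chair); then Andersen and Haddad (Professor); then Ibarra and Nakamura (Lecturer).
Among Farouk, Chaudhari, Leclerc and Moreau, by years of continuous service (higher first): Farouk (36 years) before Chaudhari, Leclerc and Moreau (22 years).
Among Chaudhari, Leclerc and Moreau, by date the degree was conferred (earlier first): Chaudhari and Leclerc (14 Apr 2007) before Moreau (2 May 2011).
Among Chaudhari and Leclerc, by date of appointment to current position (earlier first): Chaudhari (1995-03-02) before Leclerc (1998-02-19).
Andersen and Haddad both have years of continuous service 26 years, so the next rule applies.
Andersen and Haddad both have date the degree was conferred 13 Apr 2001, so the next rule applies.
Among Andersen and Haddad, by date of appointment to current position (earlier first): Andersen (2009-07-04) before Haddad (2014-12-11).
Ibarra and Nakamura both have years of continuous service 38 years, so the next rule applies.
Ibarra and Nakamura both have date the degree was conferred 7 Apr 2006, so the next rule applies.
Among Ibarra and Nakamura, by date of appointment to current position (earlier first): Ibarra (2006-06-20) before Nakamura (2013-04-18).
Order: Bianchi, Farouk, Chaudhari, Leclerc, Moreau, Andersen, Haddad, Ibarra, Nakamura.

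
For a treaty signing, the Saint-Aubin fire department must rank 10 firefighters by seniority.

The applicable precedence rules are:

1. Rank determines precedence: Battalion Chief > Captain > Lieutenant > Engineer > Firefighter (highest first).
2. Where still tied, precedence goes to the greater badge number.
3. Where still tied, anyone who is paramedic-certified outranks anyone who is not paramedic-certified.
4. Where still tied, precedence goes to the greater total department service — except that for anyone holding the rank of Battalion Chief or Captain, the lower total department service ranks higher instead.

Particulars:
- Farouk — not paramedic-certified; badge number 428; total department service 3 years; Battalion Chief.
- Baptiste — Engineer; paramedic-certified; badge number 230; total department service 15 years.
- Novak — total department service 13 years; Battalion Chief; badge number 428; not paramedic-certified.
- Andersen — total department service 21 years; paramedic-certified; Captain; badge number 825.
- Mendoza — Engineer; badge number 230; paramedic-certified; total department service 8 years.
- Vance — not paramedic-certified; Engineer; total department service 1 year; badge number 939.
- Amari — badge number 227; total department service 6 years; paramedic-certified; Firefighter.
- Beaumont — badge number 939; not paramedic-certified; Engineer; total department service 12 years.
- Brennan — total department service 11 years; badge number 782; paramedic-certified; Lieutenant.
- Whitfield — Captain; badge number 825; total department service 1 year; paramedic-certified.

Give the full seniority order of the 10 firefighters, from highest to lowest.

By rank: Farouk and Novak (Battalion Chief); then Whitfield and Andersen (Captain); then Brennan (Lieutenant); then Beaumont, Vance, Baptiste and Mendoza (Engineer); then Amari (Firefighter).
Farouk and Novak both have badge number 428, so the next rule applies.
Farouk and Novak are each not paramedic-certified, so the next rule applies.
Among Farouk and Novak, by total department service (lower first) (reversed rule for this group): Farouk (3 years) before Novak (13 years).
Whitfield and Andersen both have badge number 825, so the next rule applies.
Whitfield and Andersen are each paramedic-certified, so the next rule applies.
Among Whitfield and Andersen, by total department service (lower first) (reversed rule for this group): Whitfield (1 year) before Andersen (21 years).
Among Beaumont, Vance, Baptiste and Mendoza, by badge number (higher first): Beaumont and Vance (939) before Baptiste and Mendoza (230).
Beaumont and Vance are each not paramedic-certified, so the next rule applies.
Among Beaumont and Vance, by total department service (higher first): Beaumont (12 years) before Vance (1 year).
Baptiste and Mendoza are each paramedic-certified, so the next rule applies.
Among Baptiste and Mendoza, by total department service (higher first): Baptiste (15 years) before Mendoza (8 years).
Full order: Farouk, Novak, Whitfield, Andersen, Brennan, Beaumont, Vance, Baptiste, Mendoza, Amari.

Farouk, Novak, Whitfield, Andersen, Brennan, Beaumont, Vance, Baptiste, Mendoza, Amari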